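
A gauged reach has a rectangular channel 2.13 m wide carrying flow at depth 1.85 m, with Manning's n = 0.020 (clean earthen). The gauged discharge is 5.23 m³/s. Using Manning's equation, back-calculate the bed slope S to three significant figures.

A = b·y = 2.13 × 1.85 = 3.941 m²
P = b + 2y = 2.13 + 2×1.85 = 5.830 m
R = A/P = 3.941/5.830 = 0.6759 m
S = (Q·n / (1·A·R^(2/3)))² = (5.23×0.020 / (1×3.941×0.7702))² = 0.001188

0.00119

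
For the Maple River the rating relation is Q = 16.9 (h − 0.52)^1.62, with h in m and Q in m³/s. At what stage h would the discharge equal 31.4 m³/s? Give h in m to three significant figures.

h − h₀ = (Q/C)^(1/b) = (31.4/16.9)^(1/1.62) = 1.466 m
h = 0.52 + 1.466 = 1.986 m

1.99 m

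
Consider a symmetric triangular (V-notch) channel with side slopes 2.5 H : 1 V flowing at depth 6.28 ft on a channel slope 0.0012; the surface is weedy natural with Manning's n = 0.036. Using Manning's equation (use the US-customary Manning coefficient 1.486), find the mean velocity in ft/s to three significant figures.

A = z·y² = 2.5×6.28² = 98.60 ft²
P = 2y√(1+z²) = 2×6.28×√(1+2.5²) = 33.82 ft
R = A/P = 98.60/33.82 = 2.915 ft
Q = (1.486/n)·A·R^(2/3)·S^(1/2) = (1.486/0.036) × 98.60 × 2.915^(2/3) × 0.0012^(1/2) = 287.7 ft³/s
V = Q/A = 287.7/98.60 = 2.918 ft/s

2.92 ft/s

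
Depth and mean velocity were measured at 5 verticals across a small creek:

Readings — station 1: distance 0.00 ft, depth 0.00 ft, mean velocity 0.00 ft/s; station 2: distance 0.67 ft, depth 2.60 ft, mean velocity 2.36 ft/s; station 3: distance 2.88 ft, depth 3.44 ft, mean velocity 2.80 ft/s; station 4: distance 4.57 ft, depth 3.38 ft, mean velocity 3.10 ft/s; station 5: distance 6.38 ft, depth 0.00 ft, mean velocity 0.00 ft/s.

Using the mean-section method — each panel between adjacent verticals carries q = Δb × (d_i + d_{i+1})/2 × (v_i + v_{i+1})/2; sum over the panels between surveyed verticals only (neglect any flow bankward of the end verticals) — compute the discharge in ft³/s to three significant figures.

Panel 1-2: Δb = 0.67 ft, d̄ = (0.00+2.60)/2 = 1.3, v̄ = (0.00+2.36)/2 = 1.18 → q = 0.67×1.3×1.18 = 1.028 ft³/s
Panel 2-3: Δb = 2.21 ft, d̄ = (2.60+3.44)/2 = 3.02, v̄ = (2.36+2.80)/2 = 2.58 → q = 2.21×3.02×2.58 = 17.22 ft³/s
Panel 3-4: Δb = 1.69 ft, d̄ = (3.44+3.38)/2 = 3.41, v̄ = (2.80+3.10)/2 = 2.95 → q = 1.69×3.41×2.95 = 17.00 ft³/s
Panel 4-5: Δb = 1.81 ft, d̄ = (3.38+0.00)/2 = 1.69, v̄ = (3.10+0.00)/2 = 1.55 → q = 1.81×1.69×1.55 = 4.741 ft³/s
Q = Σ q = 39.99 ft³/s

40.0 ft³/s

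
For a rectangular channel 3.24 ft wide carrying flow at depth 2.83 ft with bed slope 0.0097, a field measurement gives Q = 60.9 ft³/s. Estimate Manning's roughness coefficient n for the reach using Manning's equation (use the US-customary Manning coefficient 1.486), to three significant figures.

0.0225

A = b·y = 3.24 × 2.83 = 9.169 ft²
P = b + 2y = 3.24 + 2×2.83 = 8.900 ft
R = A/P = 9.169/8.900 = 1.030 ft
n = (1.486/Q)·A·R^(2/3)·S^(1/2) = (1.486/60.9) × 9.169 × 1.020 × 0.09849 = 0.02248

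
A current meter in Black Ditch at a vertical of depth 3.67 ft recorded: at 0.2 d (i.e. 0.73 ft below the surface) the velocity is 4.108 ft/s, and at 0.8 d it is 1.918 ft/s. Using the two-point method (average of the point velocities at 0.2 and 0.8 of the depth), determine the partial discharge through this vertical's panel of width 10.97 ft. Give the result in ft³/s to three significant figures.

v̄ = (4.108 + 1.918) / 2 = 3.013 ft/s
q = v̄ × d × w = 3.013 × 3.67 × 10.97 = 121.3 ft³/s

121 ft³/s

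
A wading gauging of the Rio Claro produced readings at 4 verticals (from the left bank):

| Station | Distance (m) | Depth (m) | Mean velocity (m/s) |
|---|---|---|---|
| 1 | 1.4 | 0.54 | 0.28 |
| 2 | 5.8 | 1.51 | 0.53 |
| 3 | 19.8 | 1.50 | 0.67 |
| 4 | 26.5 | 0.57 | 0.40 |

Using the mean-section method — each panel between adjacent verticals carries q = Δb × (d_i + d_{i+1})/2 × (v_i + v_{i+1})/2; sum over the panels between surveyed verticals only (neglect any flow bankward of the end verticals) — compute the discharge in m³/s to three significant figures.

18.2 m³/s

Panel 1-2: Δb = 4.4 m, d̄ = (0.54+1.51)/2 = 1.025, v̄ = (0.28+0.53)/2 = 0.405 → q = 4.4×1.025×0.405 = 1.827 m³/s
Panel 2-3: Δb = 14 m, d̄ = (1.51+1.50)/2 = 1.505, v̄ = (0.53+0.67)/2 = 0.6 → q = 14×1.505×0.6 = 12.64 m³/s
Panel 3-4: Δb = 6.7 m, d̄ = (1.50+0.57)/2 = 1.035, v̄ = (0.67+0.40)/2 = 0.535 → q = 6.7×1.035×0.535 = 3.710 m³/s
Q = Σ q = 18.18 m³/s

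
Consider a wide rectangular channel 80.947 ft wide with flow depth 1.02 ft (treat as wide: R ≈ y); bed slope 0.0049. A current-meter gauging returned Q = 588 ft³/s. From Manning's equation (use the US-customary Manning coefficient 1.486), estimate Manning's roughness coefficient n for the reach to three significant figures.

0.0148

A = b·y = 80.947 × 1.02 = 82.57 ft²
Wide channel: R ≈ y = 1.02 ft
n = (1.486/Q)·A·R^(2/3)·S^(1/2) = (1.486/588) × 82.57 × 1.013 × 0.07000 = 0.01480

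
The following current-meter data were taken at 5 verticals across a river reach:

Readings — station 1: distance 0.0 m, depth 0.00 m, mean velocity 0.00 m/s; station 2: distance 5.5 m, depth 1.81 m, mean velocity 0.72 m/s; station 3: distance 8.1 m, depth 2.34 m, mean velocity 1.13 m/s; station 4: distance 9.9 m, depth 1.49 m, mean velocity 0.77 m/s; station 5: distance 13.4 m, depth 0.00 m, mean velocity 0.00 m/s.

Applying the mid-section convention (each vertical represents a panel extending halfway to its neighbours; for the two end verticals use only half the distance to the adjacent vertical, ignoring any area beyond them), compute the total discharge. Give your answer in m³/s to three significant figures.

w_2 = (8.1 − 0.0)/2 = 4.05 m; q_2 = 0.72 × 1.81 × 4.05 = 5.278 m³/s
w_3 = (9.9 − 5.5)/2 = 2.2 m; q_3 = 1.13 × 2.34 × 2.2 = 5.817 m³/s
w_4 = (13.4 − 8.1)/2 = 2.65 m; q_4 = 0.77 × 1.49 × 2.65 = 3.040 m³/s
Stations 1, 5 contribute zero (depth or velocity is 0).
Q = Σ qᵢ = 14.14 m³/s

14.1 m³/s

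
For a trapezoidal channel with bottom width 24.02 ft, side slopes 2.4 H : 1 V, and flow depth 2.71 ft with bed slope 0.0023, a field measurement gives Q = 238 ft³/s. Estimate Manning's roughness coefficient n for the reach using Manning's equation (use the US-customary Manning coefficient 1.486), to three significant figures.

0.0415

A = (b + z·y)·y = (24.02 + 2.4×2.71)×2.71 = 82.72 ft²
P = b + 2y√(1+z²) = 24.02 + 2×2.71×√(1+2.4²) = 38.11 ft
R = A/P = 82.72/38.11 = 2.170 ft
n = (1.486/Q)·A·R^(2/3)·S^(1/2) = (1.486/238) × 82.72 × 1.676 × 0.04796 = 0.04152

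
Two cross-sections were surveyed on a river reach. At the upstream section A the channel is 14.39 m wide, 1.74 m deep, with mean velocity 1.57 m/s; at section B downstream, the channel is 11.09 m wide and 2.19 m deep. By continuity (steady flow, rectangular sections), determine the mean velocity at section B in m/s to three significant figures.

1.62 m/s

Q = A₁V₁ = (14.39×1.74) × 1.57 = 39.31 m³/s
A₂ = 11.09 × 2.19 = 24.29 m²
V₂ = Q/A₂ = 39.31/24.29 = 1.619 m/s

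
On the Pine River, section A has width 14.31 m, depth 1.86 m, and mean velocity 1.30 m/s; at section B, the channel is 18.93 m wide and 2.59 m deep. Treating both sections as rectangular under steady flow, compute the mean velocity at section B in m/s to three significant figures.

Q = A₁V₁ = (14.31×1.86) × 1.30 = 34.60 m³/s
A₂ = 18.93 × 2.59 = 49.03 m²
V₂ = Q/A₂ = 34.60/49.03 = 0.7057 m/s

0.706 m/s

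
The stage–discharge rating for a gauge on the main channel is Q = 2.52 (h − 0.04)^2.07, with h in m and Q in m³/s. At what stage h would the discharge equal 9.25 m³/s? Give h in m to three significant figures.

h − h₀ = (Q/C)^(1/b) = (9.25/2.52)^(1/2.07) = 1.874 m
h = 0.04 + 1.874 = 1.914 m

1.91 m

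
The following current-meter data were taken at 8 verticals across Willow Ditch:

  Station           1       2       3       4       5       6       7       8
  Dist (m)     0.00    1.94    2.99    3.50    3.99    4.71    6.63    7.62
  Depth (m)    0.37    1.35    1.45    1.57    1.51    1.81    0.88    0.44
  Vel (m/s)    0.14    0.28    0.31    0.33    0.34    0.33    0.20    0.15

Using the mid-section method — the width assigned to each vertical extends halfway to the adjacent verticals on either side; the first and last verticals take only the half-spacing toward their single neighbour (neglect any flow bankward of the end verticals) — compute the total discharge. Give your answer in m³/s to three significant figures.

2.61 m³/s

w_1 = (1.94 − 0.00)/2 = 0.97 m; q_1 = 0.14 × 0.37 × 0.97 = 0.05025 m³/s
w_2 = (2.99 − 0.00)/2 = 1.495 m; q_2 = 0.28 × 1.35 × 1.495 = 0.5651 m³/s
w_3 = (3.50 − 1.94)/2 = 0.78 m; q_3 = 0.31 × 1.45 × 0.78 = 0.3506 m³/s
w_4 = (3.99 − 2.99)/2 = 0.5 m; q_4 = 0.33 × 1.57 × 0.5 = 0.2591 m³/s
w_5 = (4.71 − 3.50)/2 = 0.605 m; q_5 = 0.34 × 1.51 × 0.605 = 0.3106 m³/s
w_6 = (6.63 − 3.99)/2 = 1.32 m; q_6 = 0.33 × 1.81 × 1.32 = 0.7884 m³/s
w_7 = (7.62 − 4.71)/2 = 1.455 m; q_7 = 0.20 × 0.88 × 1.455 = 0.2561 m³/s
w_8 = (7.62 − 6.63)/2 = 0.495 m; q_8 = 0.15 × 0.44 × 0.495 = 0.03267 m³/s
Q = Σ qᵢ = 2.613 m³/s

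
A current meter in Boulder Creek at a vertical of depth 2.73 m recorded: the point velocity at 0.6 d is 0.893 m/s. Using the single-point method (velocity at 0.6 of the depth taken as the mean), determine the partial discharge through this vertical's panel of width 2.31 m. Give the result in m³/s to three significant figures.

v̄ = v₀.₆ = 0.893 m/s
q = v̄ × d × w = 0.8930 × 2.73 × 2.31 = 5.632 m³/s

5.63 m³/s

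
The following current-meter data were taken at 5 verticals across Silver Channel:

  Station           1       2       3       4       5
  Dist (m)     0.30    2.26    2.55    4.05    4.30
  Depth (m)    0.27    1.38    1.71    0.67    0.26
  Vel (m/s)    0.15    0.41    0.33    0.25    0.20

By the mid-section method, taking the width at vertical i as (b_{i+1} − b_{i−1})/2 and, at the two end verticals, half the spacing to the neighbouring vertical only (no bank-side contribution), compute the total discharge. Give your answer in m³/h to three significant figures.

w_1 = (2.26 − 0.30)/2 = 0.98 m; q_1 = 0.15 × 0.27 × 0.98 = 0.03969 m³/s
w_2 = (2.55 − 0.30)/2 = 1.125 m; q_2 = 0.41 × 1.38 × 1.125 = 0.6365 m³/s
w_3 = (4.05 − 2.26)/2 = 0.895 m; q_3 = 0.33 × 1.71 × 0.895 = 0.5050 m³/s
w_4 = (4.30 − 2.55)/2 = 0.875 m; q_4 = 0.25 × 0.67 × 0.875 = 0.1466 m³/s
w_5 = (4.30 − 4.05)/2 = 0.125 m; q_5 = 0.20 × 0.26 × 0.125 = 0.006500 m³/s
Q = Σ qᵢ = 1.334 m³/s
= 1.334 × 3600 = 4804 m³/h

4800 m³/h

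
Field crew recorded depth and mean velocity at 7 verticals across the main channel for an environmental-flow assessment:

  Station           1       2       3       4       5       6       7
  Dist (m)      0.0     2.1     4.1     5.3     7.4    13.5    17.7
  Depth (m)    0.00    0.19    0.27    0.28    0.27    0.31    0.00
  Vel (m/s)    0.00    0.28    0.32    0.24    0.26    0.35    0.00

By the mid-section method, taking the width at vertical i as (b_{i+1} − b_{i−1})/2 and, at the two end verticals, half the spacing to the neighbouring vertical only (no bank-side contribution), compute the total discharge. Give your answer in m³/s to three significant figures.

w_2 = (4.1 − 0.0)/2 = 2.05 m; q_2 = 0.28 × 0.19 × 2.05 = 0.1091 m³/s
w_3 = (5.3 − 2.1)/2 = 1.6 m; q_3 = 0.32 × 0.27 × 1.6 = 0.1382 m³/s
w_4 = (7.4 − 4.1)/2 = 1.65 m; q_4 = 0.24 × 0.28 × 1.65 = 0.1109 m³/s
w_5 = (13.5 − 5.3)/2 = 4.1 m; q_5 = 0.26 × 0.27 × 4.1 = 0.2878 m³/s
w_6 = (17.7 − 7.4)/2 = 5.15 m; q_6 = 0.35 × 0.31 × 5.15 = 0.5588 m³/s
Stations 1, 7 contribute zero (depth or velocity is 0).
Q = Σ qᵢ = 1.205 m³/s

1.20 m³/s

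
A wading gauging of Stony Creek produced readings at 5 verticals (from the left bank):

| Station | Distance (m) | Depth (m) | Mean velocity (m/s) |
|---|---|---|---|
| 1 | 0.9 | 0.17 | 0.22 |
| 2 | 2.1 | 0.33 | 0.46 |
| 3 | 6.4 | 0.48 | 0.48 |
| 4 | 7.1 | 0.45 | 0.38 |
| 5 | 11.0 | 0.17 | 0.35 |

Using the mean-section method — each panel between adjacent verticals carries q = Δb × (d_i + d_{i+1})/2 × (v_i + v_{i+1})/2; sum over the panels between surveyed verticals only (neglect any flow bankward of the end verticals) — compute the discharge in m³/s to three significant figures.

Panel 1-2: Δb = 1.2 m, d̄ = (0.17+0.33)/2 = 0.25, v̄ = (0.22+0.46)/2 = 0.34 → q = 1.2×0.25×0.34 = 0.1020 m³/s
Panel 2-3: Δb = 4.3 m, d̄ = (0.33+0.48)/2 = 0.405, v̄ = (0.46+0.48)/2 = 0.47 → q = 4.3×0.405×0.47 = 0.8185 m³/s
Panel 3-4: Δb = 0.7 m, d̄ = (0.48+0.45)/2 = 0.465, v̄ = (0.48+0.38)/2 = 0.43 → q = 0.7×0.465×0.43 = 0.1400 m³/s
Panel 4-5: Δb = 3.9 m, d̄ = (0.45+0.17)/2 = 0.31, v̄ = (0.38+0.35)/2 = 0.365 → q = 3.9×0.31×0.365 = 0.4413 m³/s
Q = Σ q = 1.502 m³/s

1.50 m³/s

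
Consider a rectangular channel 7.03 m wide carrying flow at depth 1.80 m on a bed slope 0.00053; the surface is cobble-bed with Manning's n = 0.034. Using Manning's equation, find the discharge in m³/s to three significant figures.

9.62 m³/s

A = b·y = 7.03 × 1.80 = 12.65 m²
P = b + 2y = 7.03 + 2×1.80 = 10.63 m
R = A/P = 12.65/10.63 = 1.190 m
Q = (1/n)·A·R^(2/3)·S^(1/2) = (1/0.034) × 12.65 × 1.190^(2/3) × 0.00053^(1/2) = 9.624 m³/s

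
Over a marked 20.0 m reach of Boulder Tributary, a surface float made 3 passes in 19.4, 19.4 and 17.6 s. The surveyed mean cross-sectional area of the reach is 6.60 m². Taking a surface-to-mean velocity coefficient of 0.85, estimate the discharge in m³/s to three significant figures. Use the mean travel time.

t̄ = (19.4 + 19.4 + 17.6) / 3 = 18.8 s
v_surface = L / t̄ = 20.0 / 18.8 = 1.064 m/s
v_mean = 0.85 × 1.064 = 0.9043 m/s
Q = A × v_mean = 6.60 × 0.9043 = 5.968 m³/s

5.97 m³/s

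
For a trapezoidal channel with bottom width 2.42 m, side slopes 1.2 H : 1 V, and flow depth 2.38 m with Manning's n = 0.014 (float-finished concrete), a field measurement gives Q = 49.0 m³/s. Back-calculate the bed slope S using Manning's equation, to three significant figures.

A = (b + z·y)·y = (2.42 + 1.2×2.38)×2.38 = 12.56 m²
P = b + 2y√(1+z²) = 2.42 + 2×2.38×√(1+1.2²) = 9.855 m
R = A/P = 12.56/9.855 = 1.274 m
S = (Q·n / (1·A·R^(2/3)))² = (49.0×0.014 / (1×12.56×1.175))² = 0.002161

0.00216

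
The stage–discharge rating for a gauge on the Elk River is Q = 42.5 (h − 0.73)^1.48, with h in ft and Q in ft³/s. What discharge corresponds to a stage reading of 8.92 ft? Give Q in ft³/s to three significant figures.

955 ft³/s

Q = 42.5 × (8.92 − 0.73)^1.48 = 42.5 × 8.19^1.48 = 955.1 ft³/s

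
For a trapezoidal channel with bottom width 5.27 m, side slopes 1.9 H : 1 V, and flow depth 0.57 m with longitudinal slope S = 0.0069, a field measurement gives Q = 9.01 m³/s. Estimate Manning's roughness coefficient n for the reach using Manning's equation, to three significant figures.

A = (b + z·y)·y = (5.27 + 1.9×0.57)×0.57 = 3.621 m²
P = b + 2y√(1+z²) = 5.27 + 2×0.57×√(1+1.9²) = 7.718 m
R = A/P = 3.621/7.718 = 0.4692 m
n = (1/Q)·A·R^(2/3)·S^(1/2) = (1/9.01) × 3.621 × 0.6038 × 0.08307 = 0.02016

0.0202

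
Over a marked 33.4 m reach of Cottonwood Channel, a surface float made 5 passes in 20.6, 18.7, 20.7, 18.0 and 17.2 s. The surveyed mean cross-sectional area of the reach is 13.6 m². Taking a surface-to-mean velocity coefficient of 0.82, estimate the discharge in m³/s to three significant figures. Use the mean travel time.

t̄ = (20.6 + 18.7 + 20.7 + 18.0 + 17.2) / 5 = 19.04 s
v_surface = L / t̄ = 33.4 / 19.04 = 1.754 m/s
v_mean = 0.82 × 1.754 = 1.438 m/s
Q = A × v_mean = 13.6 × 1.438 = 19.56 m³/s

19.6 m³/s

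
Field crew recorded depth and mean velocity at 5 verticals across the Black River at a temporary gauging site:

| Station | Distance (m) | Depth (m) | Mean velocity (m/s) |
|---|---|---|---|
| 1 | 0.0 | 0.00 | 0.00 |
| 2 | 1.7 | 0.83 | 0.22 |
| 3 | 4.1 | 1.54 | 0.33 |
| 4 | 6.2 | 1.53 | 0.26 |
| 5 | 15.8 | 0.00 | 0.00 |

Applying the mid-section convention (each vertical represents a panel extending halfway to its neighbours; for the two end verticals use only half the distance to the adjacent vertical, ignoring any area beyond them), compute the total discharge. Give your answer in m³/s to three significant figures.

3.84 m³/s

w_2 = (4.1 − 0.0)/2 = 2.05 m; q_2 = 0.22 × 0.83 × 2.05 = 0.3743 m³/s
w_3 = (6.2 − 1.7)/2 = 2.25 m; q_3 = 0.33 × 1.54 × 2.25 = 1.143 m³/s
w_4 = (15.8 − 4.1)/2 = 5.85 m; q_4 = 0.26 × 1.53 × 5.85 = 2.327 m³/s
Stations 1, 5 contribute zero (depth or velocity is 0).
Q = Σ qᵢ = 3.845 m³/s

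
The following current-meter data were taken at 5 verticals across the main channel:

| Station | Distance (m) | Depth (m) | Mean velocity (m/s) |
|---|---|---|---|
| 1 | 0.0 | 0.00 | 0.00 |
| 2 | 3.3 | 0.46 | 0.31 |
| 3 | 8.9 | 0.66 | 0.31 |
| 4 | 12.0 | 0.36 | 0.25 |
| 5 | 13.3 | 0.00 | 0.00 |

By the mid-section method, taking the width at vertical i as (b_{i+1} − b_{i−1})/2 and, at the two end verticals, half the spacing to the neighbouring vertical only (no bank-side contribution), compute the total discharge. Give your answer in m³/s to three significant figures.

1.72 m³/s

w_2 = (8.9 − 0.0)/2 = 4.45 m; q_2 = 0.31 × 0.46 × 4.45 = 0.6346 m³/s
w_3 = (12.0 − 3.3)/2 = 4.35 m; q_3 = 0.31 × 0.66 × 4.35 = 0.8900 m³/s
w_4 = (13.3 − 8.9)/2 = 2.2 m; q_4 = 0.25 × 0.36 × 2.2 = 0.1980 m³/s
Stations 1, 5 contribute zero (depth or velocity is 0).
Q = Σ qᵢ = 1.723 m³/s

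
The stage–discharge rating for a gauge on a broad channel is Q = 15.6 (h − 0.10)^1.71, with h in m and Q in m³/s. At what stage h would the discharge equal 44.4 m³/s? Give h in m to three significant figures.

h − h₀ = (Q/C)^(1/b) = (44.4/15.6)^(1/1.71) = 1.844 m
h = 0.10 + 1.844 = 1.944 m

1.94 m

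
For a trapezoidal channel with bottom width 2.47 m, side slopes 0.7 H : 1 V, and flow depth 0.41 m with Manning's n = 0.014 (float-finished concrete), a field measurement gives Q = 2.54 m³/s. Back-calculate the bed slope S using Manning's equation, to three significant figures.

0.00442

A = (b + z·y)·y = (2.47 + 0.7×0.41)×0.41 = 1.130 m²
P = b + 2y√(1+z²) = 2.47 + 2×0.41×√(1+0.7²) = 3.471 m
R = A/P = 1.130/3.471 = 0.3257 m
S = (Q·n / (1·A·R^(2/3)))² = (2.54×0.014 / (1×1.130×0.4734))² = 0.004417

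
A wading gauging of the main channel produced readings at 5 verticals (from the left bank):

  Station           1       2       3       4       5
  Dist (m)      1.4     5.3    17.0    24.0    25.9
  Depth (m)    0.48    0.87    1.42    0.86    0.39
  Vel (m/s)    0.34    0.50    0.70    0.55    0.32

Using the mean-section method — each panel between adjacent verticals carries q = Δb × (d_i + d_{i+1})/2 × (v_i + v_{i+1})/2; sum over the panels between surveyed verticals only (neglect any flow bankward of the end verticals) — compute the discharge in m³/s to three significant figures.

14.6 m³/s

Panel 1-2: Δb = 3.9 m, d̄ = (0.48+0.87)/2 = 0.675, v̄ = (0.34+0.50)/2 = 0.42 → q = 3.9×0.675×0.42 = 1.106 m³/s
Panel 2-3: Δb = 11.7 m, d̄ = (0.87+1.42)/2 = 1.145, v̄ = (0.50+0.70)/2 = 0.6 → q = 11.7×1.145×0.6 = 8.038 m³/s
Panel 3-4: Δb = 7 m, d̄ = (1.42+0.86)/2 = 1.14, v̄ = (0.70+0.55)/2 = 0.625 → q = 7×1.14×0.625 = 4.988 m³/s
Panel 4-5: Δb = 1.9 m, d̄ = (0.86+0.39)/2 = 0.625, v̄ = (0.55+0.32)/2 = 0.435 → q = 1.9×0.625×0.435 = 0.5166 m³/s
Q = Σ q = 14.65 m³/s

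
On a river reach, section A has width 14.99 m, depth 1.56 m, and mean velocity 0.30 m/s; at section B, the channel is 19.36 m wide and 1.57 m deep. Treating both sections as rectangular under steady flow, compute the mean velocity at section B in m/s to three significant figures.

0.231 m/s

Q = A₁V₁ = (14.99×1.56) × 0.30 = 7.015 m³/s
A₂ = 19.36 × 1.57 = 30.40 m²
V₂ = Q/A₂ = 7.015/30.40 = 0.2308 m/s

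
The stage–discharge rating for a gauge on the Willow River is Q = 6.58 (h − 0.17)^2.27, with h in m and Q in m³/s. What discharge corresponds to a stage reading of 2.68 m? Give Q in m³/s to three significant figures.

53.1 m³/s

Q = 6.58 × (2.68 − 0.17)^2.27 = 6.58 × 2.51^2.27 = 53.15 m³/s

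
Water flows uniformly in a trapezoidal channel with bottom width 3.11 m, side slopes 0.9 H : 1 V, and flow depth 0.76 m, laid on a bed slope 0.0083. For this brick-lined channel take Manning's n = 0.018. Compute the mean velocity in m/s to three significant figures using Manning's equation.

3.44 m/s

A = (b + z·y)·y = (3.11 + 0.9×0.76)×0.76 = 2.883 m²
P = b + 2y√(1+z²) = 3.11 + 2×0.76×√(1+0.9²) = 5.155 m
R = A/P = 2.883/5.155 = 0.5594 m
Q = (1/n)·A·R^(2/3)·S^(1/2) = (1/0.018) × 2.883 × 0.5594^(2/3) × 0.0083^(1/2) = 9.908 m³/s
V = Q/A = 9.908/2.883 = 3.436 m/s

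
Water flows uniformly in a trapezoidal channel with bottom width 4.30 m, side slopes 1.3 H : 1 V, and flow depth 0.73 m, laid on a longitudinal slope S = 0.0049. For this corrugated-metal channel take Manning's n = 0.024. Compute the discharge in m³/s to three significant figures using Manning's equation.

7.70 m³/s

A = (b + z·y)·y = (4.30 + 1.3×0.73)×0.73 = 3.832 m²
P = b + 2y√(1+z²) = 4.30 + 2×0.73×√(1+1.3²) = 6.695 m
R = A/P = 3.832/6.695 = 0.5724 m
Q = (1/n)·A·R^(2/3)·S^(1/2) = (1/0.024) × 3.832 × 0.5724^(2/3) × 0.0049^(1/2) = 7.704 m³/s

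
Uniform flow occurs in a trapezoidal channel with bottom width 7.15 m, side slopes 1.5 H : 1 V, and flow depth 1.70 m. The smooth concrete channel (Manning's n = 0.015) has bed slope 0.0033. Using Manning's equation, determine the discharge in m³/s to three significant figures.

73.0 m³/s

A = (b + z·y)·y = (7.15 + 1.5×1.70)×1.70 = 16.49 m²
P = b + 2y√(1+z²) = 7.15 + 2×1.70×√(1+1.5²) = 13.28 m
R = A/P = 16.49/13.28 = 1.242 m
Q = (1/n)·A·R^(2/3)·S^(1/2) = (1/0.015) × 16.49 × 1.242^(2/3) × 0.0033^(1/2) = 72.96 m³/s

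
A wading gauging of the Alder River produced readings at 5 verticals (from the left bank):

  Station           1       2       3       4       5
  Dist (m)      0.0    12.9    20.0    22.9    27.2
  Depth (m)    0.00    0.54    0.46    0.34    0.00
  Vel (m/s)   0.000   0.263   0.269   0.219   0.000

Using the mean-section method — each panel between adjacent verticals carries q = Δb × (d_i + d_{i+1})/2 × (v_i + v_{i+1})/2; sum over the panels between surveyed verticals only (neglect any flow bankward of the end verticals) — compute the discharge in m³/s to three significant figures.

Panel 1-2: Δb = 12.9 m, d̄ = (0.00+0.54)/2 = 0.27, v̄ = (0.000+0.263)/2 = 0.1315 → q = 12.9×0.27×0.1315 = 0.4580 m³/s
Panel 2-3: Δb = 7.1 m, d̄ = (0.54+0.46)/2 = 0.5, v̄ = (0.263+0.269)/2 = 0.266 → q = 7.1×0.5×0.266 = 0.9443 m³/s
Panel 3-4: Δb = 2.9 m, d̄ = (0.46+0.34)/2 = 0.4, v̄ = (0.269+0.219)/2 = 0.244 → q = 2.9×0.4×0.244 = 0.2830 m³/s
Panel 4-5: Δb = 4.3 m, d̄ = (0.34+0.00)/2 = 0.17, v̄ = (0.219+0.000)/2 = 0.1095 → q = 4.3×0.17×0.1095 = 0.08004 m³/s
Q = Σ q = 1.765 m³/s

1.77 m³/s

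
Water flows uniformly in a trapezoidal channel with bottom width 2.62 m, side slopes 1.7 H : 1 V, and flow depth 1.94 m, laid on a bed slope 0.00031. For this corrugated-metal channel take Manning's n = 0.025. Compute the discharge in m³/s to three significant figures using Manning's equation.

8.71 m³/s

A = (b + z·y)·y = (2.62 + 1.7×1.94)×1.94 = 11.48 m²
P = b + 2y√(1+z²) = 2.62 + 2×1.94×√(1+1.7²) = 10.27 m
R = A/P = 11.48/10.27 = 1.118 m
Q = (1/n)·A·R^(2/3)·S^(1/2) = (1/0.025) × 11.48 × 1.118^(2/3) × 0.00031^(1/2) = 8.708 m³/s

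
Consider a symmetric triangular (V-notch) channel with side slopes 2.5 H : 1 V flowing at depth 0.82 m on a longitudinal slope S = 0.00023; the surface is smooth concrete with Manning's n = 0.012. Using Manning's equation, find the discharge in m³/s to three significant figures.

A = z·y² = 2.5×0.82² = 1.681 m²
P = 2y√(1+z²) = 2×0.82×√(1+2.5²) = 4.416 m
R = A/P = 1.681/4.416 = 0.3807 m
Q = (1/n)·A·R^(2/3)·S^(1/2) = (1/0.012) × 1.681 × 0.3807^(2/3) × 0.00023^(1/2) = 1.116 m³/s

1.12 m³/s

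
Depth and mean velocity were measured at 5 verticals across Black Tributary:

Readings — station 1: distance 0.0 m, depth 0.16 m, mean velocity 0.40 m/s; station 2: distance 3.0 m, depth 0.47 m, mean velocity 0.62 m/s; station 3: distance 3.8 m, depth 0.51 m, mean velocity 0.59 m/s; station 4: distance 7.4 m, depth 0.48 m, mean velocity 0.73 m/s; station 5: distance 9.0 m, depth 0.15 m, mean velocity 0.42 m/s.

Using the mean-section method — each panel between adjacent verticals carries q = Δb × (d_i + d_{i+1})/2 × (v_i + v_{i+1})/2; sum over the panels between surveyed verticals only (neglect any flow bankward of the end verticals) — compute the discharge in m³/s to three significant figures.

Panel 1-2: Δb = 3 m, d̄ = (0.16+0.47)/2 = 0.315, v̄ = (0.40+0.62)/2 = 0.51 → q = 3×0.315×0.51 = 0.4820 m³/s
Panel 2-3: Δb = 0.8 m, d̄ = (0.47+0.51)/2 = 0.49, v̄ = (0.62+0.59)/2 = 0.605 → q = 0.8×0.49×0.605 = 0.2372 m³/s
Panel 3-4: Δb = 3.6 m, d̄ = (0.51+0.48)/2 = 0.495, v̄ = (0.59+0.73)/2 = 0.66 → q = 3.6×0.495×0.66 = 1.176 m³/s
Panel 4-5: Δb = 1.6 m, d̄ = (0.48+0.15)/2 = 0.315, v̄ = (0.73+0.42)/2 = 0.575 → q = 1.6×0.315×0.575 = 0.2898 m³/s
Q = Σ q = 2.185 m³/s

2.19 m³/s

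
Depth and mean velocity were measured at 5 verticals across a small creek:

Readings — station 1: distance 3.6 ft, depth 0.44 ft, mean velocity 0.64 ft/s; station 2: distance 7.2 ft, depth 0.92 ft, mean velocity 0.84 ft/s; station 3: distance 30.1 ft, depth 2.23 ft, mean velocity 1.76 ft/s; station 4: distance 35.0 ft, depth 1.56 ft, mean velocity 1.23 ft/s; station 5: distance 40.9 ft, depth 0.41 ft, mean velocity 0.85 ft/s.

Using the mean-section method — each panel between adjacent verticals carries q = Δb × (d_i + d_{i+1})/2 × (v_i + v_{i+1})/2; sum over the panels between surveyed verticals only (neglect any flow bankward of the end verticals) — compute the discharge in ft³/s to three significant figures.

68.6 ft³/s

Panel 1-2: Δb = 3.6 ft, d̄ = (0.44+0.92)/2 = 0.68, v̄ = (0.64+0.84)/2 = 0.74 → q = 3.6×0.68×0.74 = 1.812 ft³/s
Panel 2-3: Δb = 22.9 ft, d̄ = (0.92+2.23)/2 = 1.575, v̄ = (0.84+1.76)/2 = 1.3 → q = 22.9×1.575×1.3 = 46.89 ft³/s
Panel 3-4: Δb = 4.9 ft, d̄ = (2.23+1.56)/2 = 1.895, v̄ = (1.76+1.23)/2 = 1.495 → q = 4.9×1.895×1.495 = 13.88 ft³/s
Panel 4-5: Δb = 5.9 ft, d̄ = (1.56+0.41)/2 = 0.985, v̄ = (1.23+0.85)/2 = 1.04 → q = 5.9×0.985×1.04 = 6.044 ft³/s
Q = Σ q = 68.63 ft³/s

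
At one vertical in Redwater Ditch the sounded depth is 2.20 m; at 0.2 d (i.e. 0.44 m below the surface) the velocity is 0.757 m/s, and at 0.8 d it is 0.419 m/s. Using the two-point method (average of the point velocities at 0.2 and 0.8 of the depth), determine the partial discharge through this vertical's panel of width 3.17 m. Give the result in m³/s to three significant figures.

v̄ = (0.757 + 0.419) / 2 = 0.5880 m/s
q = v̄ × d × w = 0.5880 × 2.20 × 3.17 = 4.101 m³/s

4.10 m³/s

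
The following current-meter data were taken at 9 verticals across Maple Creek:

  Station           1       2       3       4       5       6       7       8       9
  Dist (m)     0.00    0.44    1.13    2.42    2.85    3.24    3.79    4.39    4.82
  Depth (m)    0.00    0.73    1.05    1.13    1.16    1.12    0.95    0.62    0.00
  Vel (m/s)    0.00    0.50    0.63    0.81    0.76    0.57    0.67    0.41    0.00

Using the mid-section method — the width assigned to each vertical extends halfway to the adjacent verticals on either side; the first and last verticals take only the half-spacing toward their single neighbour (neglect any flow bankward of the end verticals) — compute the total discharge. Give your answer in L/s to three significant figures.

2810 L/s

w_2 = (1.13 − 0.00)/2 = 0.565 m; q_2 = 0.50 × 0.73 × 0.565 = 0.2062 m³/s
w_3 = (2.42 − 0.44)/2 = 0.99 m; q_3 = 0.63 × 1.05 × 0.99 = 0.6549 m³/s
w_4 = (2.85 − 1.13)/2 = 0.86 m; q_4 = 0.81 × 1.13 × 0.86 = 0.7872 m³/s
w_5 = (3.24 − 2.42)/2 = 0.41 m; q_5 = 0.76 × 1.16 × 0.41 = 0.3615 m³/s
w_6 = (3.79 − 2.85)/2 = 0.47 m; q_6 = 0.57 × 1.12 × 0.47 = 0.3000 m³/s
w_7 = (4.39 − 3.24)/2 = 0.575 m; q_7 = 0.67 × 0.95 × 0.575 = 0.3660 m³/s
w_8 = (4.82 − 3.79)/2 = 0.515 m; q_8 = 0.41 × 0.62 × 0.515 = 0.1309 m³/s
Stations 1, 9 contribute zero (depth or velocity is 0).
Q = Σ qᵢ = 2.807 m³/s
= 2.807 × 1000 = 2807 L/s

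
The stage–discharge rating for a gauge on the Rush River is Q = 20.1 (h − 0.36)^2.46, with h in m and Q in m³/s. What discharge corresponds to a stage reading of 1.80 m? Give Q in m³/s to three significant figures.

49.3 m³/s

Q = 20.1 × (1.80 − 0.36)^2.46 = 20.1 × 1.44^2.46 = 49.29 m³/s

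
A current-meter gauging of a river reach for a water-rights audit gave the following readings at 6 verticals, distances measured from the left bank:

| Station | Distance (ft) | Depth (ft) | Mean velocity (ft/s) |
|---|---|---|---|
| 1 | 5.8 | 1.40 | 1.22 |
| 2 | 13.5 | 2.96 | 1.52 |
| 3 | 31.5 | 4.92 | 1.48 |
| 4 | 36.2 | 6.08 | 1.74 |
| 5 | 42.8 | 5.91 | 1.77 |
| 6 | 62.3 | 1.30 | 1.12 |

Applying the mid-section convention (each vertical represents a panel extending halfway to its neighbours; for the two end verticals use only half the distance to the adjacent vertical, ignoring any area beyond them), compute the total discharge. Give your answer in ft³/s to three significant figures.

w_1 = (13.5 − 5.8)/2 = 3.85 ft; q_1 = 1.22 × 1.40 × 3.85 = 6.576 ft³/s
w_2 = (31.5 − 5.8)/2 = 12.85 ft; q_2 = 1.52 × 2.96 × 12.85 = 57.81 ft³/s
w_3 = (36.2 − 13.5)/2 = 11.35 ft; q_3 = 1.48 × 4.92 × 11.35 = 82.65 ft³/s
w_4 = (42.8 − 31.5)/2 = 5.65 ft; q_4 = 1.74 × 6.08 × 5.65 = 59.77 ft³/s
w_5 = (62.3 − 36.2)/2 = 13.05 ft; q_5 = 1.77 × 5.91 × 13.05 = 136.5 ft³/s
w_6 = (62.3 − 42.8)/2 = 9.75 ft; q_6 = 1.12 × 1.30 × 9.75 = 14.20 ft³/s
Q = Σ qᵢ = 357.5 ft³/s

358 ft³/s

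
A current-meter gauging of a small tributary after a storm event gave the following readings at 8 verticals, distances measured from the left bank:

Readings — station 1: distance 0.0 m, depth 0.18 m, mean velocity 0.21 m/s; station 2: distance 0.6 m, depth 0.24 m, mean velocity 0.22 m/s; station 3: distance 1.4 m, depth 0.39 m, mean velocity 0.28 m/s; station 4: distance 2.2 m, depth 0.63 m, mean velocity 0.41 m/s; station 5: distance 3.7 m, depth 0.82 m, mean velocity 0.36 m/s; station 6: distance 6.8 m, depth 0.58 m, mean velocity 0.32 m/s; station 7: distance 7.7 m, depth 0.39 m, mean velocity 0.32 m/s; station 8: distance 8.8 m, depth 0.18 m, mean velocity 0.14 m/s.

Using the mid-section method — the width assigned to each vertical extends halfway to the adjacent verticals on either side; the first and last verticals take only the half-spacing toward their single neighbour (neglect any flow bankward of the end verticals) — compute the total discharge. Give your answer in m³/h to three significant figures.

w_1 = (0.6 − 0.0)/2 = 0.3 m; q_1 = 0.21 × 0.18 × 0.3 = 0.01134 m³/s
w_2 = (1.4 − 0.0)/2 = 0.7 m; q_2 = 0.22 × 0.24 × 0.7 = 0.03696 m³/s
w_3 = (2.2 − 0.6)/2 = 0.8 m; q_3 = 0.28 × 0.39 × 0.8 = 0.08736 m³/s
w_4 = (3.7 − 1.4)/2 = 1.15 m; q_4 = 0.41 × 0.63 × 1.15 = 0.2970 m³/s
w_5 = (6.8 − 2.2)/2 = 2.3 m; q_5 = 0.36 × 0.82 × 2.3 = 0.6790 m³/s
w_6 = (7.7 − 3.7)/2 = 2 m; q_6 = 0.32 × 0.58 × 2 = 0.3712 m³/s
w_7 = (8.8 − 6.8)/2 = 1 m; q_7 = 0.32 × 0.39 × 1 = 0.1248 m³/s
w_8 = (8.8 − 7.7)/2 = 0.55 m; q_8 = 0.14 × 0.18 × 0.55 = 0.01386 m³/s
Q = Σ qᵢ = 1.622 m³/s
= 1.622 × 3600 = 5837 m³/h

5840 m³/h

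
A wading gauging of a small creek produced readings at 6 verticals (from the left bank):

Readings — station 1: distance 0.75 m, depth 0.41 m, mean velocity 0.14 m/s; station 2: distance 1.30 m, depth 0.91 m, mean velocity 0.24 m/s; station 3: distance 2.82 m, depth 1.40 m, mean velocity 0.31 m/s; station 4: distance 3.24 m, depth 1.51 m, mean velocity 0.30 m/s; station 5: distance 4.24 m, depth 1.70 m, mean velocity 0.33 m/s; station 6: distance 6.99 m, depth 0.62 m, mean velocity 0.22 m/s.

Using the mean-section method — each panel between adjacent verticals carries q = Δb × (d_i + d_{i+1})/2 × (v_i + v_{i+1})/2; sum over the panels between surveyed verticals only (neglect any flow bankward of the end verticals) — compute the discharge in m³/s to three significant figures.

Panel 1-2: Δb = 0.55 m, d̄ = (0.41+0.91)/2 = 0.66, v̄ = (0.14+0.24)/2 = 0.19 → q = 0.55×0.66×0.19 = 0.06897 m³/s
Panel 2-3: Δb = 1.52 m, d̄ = (0.91+1.40)/2 = 1.155, v̄ = (0.24+0.31)/2 = 0.275 → q = 1.52×1.155×0.275 = 0.4828 m³/s
Panel 3-4: Δb = 0.42 m, d̄ = (1.40+1.51)/2 = 1.455, v̄ = (0.31+0.30)/2 = 0.305 → q = 0.42×1.455×0.305 = 0.1864 m³/s
Panel 4-5: Δb = 1 m, d̄ = (1.51+1.70)/2 = 1.605, v̄ = (0.30+0.33)/2 = 0.315 → q = 1×1.605×0.315 = 0.5056 m³/s
Panel 5-6: Δb = 2.75 m, d̄ = (1.70+0.62)/2 = 1.16, v̄ = (0.33+0.22)/2 = 0.275 → q = 2.75×1.16×0.275 = 0.8773 m³/s
Q = Σ q = 2.121 m³/s

2.12 m³/s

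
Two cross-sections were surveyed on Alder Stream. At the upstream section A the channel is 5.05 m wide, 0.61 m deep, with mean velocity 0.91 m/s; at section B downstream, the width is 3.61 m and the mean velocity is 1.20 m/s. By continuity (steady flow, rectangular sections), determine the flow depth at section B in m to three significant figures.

0.647 m

Q = A₁V₁ = (5.05×0.61) × 0.91 = 2.803 m³/s
d₂ = Q/(b₂ V₂) = 2.803/(3.61×1.20) = 0.6471 m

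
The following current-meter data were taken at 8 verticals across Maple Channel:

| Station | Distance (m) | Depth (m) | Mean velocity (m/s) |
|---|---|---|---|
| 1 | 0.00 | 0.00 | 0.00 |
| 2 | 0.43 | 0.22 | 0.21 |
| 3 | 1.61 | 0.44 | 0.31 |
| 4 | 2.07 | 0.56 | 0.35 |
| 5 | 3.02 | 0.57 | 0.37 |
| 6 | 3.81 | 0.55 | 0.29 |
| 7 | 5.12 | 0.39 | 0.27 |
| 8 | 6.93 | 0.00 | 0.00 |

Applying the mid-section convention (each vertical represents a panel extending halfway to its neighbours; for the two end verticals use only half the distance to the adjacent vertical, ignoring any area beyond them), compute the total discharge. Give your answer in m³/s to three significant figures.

0.802 m³/s

w_2 = (1.61 − 0.00)/2 = 0.805 m; q_2 = 0.21 × 0.22 × 0.805 = 0.03719 m³/s
w_3 = (2.07 − 0.43)/2 = 0.82 m; q_3 = 0.31 × 0.44 × 0.82 = 0.1118 m³/s
w_4 = (3.02 − 1.61)/2 = 0.705 m; q_4 = 0.35 × 0.56 × 0.705 = 0.1382 m³/s
w_5 = (3.81 − 2.07)/2 = 0.87 m; q_5 = 0.37 × 0.57 × 0.87 = 0.1835 m³/s
w_6 = (5.12 − 3.02)/2 = 1.05 m; q_6 = 0.29 × 0.55 × 1.05 = 0.1675 m³/s
w_7 = (6.93 − 3.81)/2 = 1.56 m; q_7 = 0.27 × 0.39 × 1.56 = 0.1643 m³/s
Stations 1, 8 contribute zero (depth or velocity is 0).
Q = Σ qᵢ = 0.8024 m³/s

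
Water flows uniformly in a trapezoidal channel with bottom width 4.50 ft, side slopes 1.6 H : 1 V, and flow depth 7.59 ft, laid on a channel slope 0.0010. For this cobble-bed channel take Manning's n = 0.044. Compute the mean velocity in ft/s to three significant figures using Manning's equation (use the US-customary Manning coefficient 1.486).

2.61 ft/s

A = (b + z·y)·y = (4.50 + 1.6×7.59)×7.59 = 126.3 ft²
P = b + 2y√(1+z²) = 4.50 + 2×7.59×√(1+1.6²) = 33.14 ft
R = A/P = 126.3/33.14 = 3.812 ft
Q = (1.486/n)·A·R^(2/3)·S^(1/2) = (1.486/0.044) × 126.3 × 3.812^(2/3) × 0.0010^(1/2) = 329.2 ft³/s
V = Q/A = 329.2/126.3 = 2.606 ft/s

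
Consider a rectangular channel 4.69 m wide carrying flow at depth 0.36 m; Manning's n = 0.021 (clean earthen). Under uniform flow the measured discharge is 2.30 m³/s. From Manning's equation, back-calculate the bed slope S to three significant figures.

A = b·y = 4.69 × 0.36 = 1.688 m²
P = b + 2y = 4.69 + 2×0.36 = 5.410 m
R = A/P = 1.688/5.410 = 0.3121 m
S = (Q·n / (1·A·R^(2/3)))² = (2.30×0.021 / (1×1.688×0.4601))² = 0.003866

0.00387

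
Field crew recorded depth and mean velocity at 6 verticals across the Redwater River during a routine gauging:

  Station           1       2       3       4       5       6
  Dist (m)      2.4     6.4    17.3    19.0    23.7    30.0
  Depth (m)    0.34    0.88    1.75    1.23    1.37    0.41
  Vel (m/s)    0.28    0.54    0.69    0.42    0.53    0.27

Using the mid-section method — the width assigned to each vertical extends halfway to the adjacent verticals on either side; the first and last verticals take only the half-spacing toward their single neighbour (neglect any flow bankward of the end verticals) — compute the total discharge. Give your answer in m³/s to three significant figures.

17.3 m³/s

w_1 = (6.4 − 2.4)/2 = 2 m; q_1 = 0.28 × 0.34 × 2 = 0.1904 m³/s
w_2 = (17.3 − 2.4)/2 = 7.45 m; q_2 = 0.54 × 0.88 × 7.45 = 3.540 m³/s
w_3 = (19.0 − 6.4)/2 = 6.3 m; q_3 = 0.69 × 1.75 × 6.3 = 7.607 m³/s
w_4 = (23.7 − 17.3)/2 = 3.2 m; q_4 = 0.42 × 1.23 × 3.2 = 1.653 m³/s
w_5 = (30.0 − 19.0)/2 = 5.5 m; q_5 = 0.53 × 1.37 × 5.5 = 3.994 m³/s
w_6 = (30.0 − 23.7)/2 = 3.15 m; q_6 = 0.27 × 0.41 × 3.15 = 0.3487 m³/s
Q = Σ qᵢ = 17.33 m³/s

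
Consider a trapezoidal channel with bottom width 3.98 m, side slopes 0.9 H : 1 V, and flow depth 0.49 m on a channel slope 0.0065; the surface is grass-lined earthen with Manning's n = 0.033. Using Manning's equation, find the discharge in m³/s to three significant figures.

2.92 m³/s

A = (b + z·y)·y = (3.98 + 0.9×0.49)×0.49 = 2.166 m²
P = b + 2y√(1+z²) = 3.98 + 2×0.49×√(1+0.9²) = 5.298 m
R = A/P = 2.166/5.298 = 0.4089 m
Q = (1/n)·A·R^(2/3)·S^(1/2) = (1/0.033) × 2.166 × 0.4089^(2/3) × 0.0065^(1/2) = 2.915 m³/s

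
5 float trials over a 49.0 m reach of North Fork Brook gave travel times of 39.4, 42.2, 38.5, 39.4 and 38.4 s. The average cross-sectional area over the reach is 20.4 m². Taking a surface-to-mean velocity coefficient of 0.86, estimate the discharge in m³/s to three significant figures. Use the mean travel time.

21.7 m³/s

t̄ = (39.4 + 42.2 + 38.5 + 39.4 + 38.4) / 5 = 39.58 s
v_surface = L / t̄ = 49.0 / 39.58 = 1.238 m/s
v_mean = 0.86 × 1.238 = 1.065 m/s
Q = A × v_mean = 20.4 × 1.065 = 21.72 m³/s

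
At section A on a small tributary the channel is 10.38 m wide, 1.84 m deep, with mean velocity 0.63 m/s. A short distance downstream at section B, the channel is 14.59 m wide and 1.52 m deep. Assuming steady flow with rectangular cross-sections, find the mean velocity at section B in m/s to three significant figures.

0.543 m/s

Q = A₁V₁ = (10.38×1.84) × 0.63 = 12.03 m³/s
A₂ = 14.59 × 1.52 = 22.18 m²
V₂ = Q/A₂ = 12.03/22.18 = 0.5426 m/s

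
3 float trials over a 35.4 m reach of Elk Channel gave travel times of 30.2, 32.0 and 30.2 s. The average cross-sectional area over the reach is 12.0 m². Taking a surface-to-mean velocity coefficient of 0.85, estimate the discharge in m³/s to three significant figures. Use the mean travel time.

t̄ = (30.2 + 32.0 + 30.2) / 3 = 30.8 s
v_surface = L / t̄ = 35.4 / 30.8 = 1.149 m/s
v_mean = 0.85 × 1.149 = 0.9769 m/s
Q = A × v_mean = 12.0 × 0.9769 = 11.72 m³/s

11.7 m³/s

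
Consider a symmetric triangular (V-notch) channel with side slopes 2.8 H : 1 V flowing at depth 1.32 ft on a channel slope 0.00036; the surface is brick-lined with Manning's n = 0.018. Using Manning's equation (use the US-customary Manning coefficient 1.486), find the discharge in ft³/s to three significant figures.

5.57 ft³/s

A = z·y² = 2.8×1.32² = 4.879 ft²
P = 2y√(1+z²) = 2×1.32×√(1+2.8²) = 7.849 ft
R = A/P = 4.879/7.849 = 0.6215 ft
Q = (1.486/n)·A·R^(2/3)·S^(1/2) = (1.486/0.018) × 4.879 × 0.6215^(2/3) × 0.00036^(1/2) = 5.566 ft³/s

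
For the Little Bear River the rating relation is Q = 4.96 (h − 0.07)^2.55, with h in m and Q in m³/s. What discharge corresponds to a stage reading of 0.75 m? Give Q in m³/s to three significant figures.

Q = 4.96 × (0.75 − 0.07)^2.55 = 4.96 × 0.68^2.55 = 1.855 m³/s

1.86 m³/s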